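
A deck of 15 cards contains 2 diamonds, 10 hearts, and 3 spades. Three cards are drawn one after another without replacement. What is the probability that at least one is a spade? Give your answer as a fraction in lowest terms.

P(no spades) = 12/15 × 11/14 × 10/13 = 1320/2730 = 44/91.
P(at least one) = 1 − 44/91 = 47/91.

47/91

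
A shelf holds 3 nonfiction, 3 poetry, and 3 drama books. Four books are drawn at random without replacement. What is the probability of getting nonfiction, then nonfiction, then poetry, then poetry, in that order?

1/84

Each draw changes the counts, so multiply the conditional probabilities along the sequence:
P = 3/9 × 2/8 × 3/7 × 2/6 = 36/3024 = 1/84.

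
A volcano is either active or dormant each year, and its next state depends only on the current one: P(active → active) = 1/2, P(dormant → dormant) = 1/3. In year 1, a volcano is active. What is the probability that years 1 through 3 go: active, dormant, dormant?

1/6

Year 1 is given. For each transition, use the conditional probability from the current state:
P(dormant | active) = 1/2; P(dormant | dormant) = 1/3.
P = 1/2 × 1/3 = 1/6.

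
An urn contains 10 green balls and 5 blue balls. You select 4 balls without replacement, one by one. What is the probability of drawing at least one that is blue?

P(no blue) = 10/15 × 9/14 × 8/13 × 7/12 = 5040/32760 = 2/13.
P(at least one) = 1 − 2/13 = 11/13.

11/13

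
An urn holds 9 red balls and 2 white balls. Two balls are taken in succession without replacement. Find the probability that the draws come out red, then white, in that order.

9/55

Chain rule:
P = 9/11 × 2/10 = 18/110 = 9/55.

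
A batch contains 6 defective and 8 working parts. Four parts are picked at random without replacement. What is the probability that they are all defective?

P = 6/14 × 5/13 × 4/12 × 3/11 = 360/24024 = 15/1001.

15/1001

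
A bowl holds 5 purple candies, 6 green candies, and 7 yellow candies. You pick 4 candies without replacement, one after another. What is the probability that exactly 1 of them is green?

22/51

One ordering (green drawn first) has probability 6/18 × 12/17 × 11/16 × 10/15 = 7920/73440 = 11/102.
There are C(4,1) = 4 such orderings, each equally likely, so P = 4 × 11/102 = 22/51.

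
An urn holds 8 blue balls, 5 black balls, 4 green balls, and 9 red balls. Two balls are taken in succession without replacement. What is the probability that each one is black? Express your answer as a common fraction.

P = 5/26 × 4/25 = 20/650 = 2/65.

2/65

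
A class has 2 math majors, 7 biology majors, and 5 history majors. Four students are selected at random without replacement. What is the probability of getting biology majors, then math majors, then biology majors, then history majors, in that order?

5/286

Each draw changes the counts, so multiply the conditional probabilities along the sequence:
P = 7/14 × 2/13 × 6/12 × 5/11 = 420/24024 = 5/286.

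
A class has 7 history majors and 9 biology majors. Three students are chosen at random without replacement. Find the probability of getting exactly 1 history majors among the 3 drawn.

9/20

One ordering (a history major drawn first) has probability 7/16 × 9/15 × 8/14 = 504/3360 = 3/20.
There are C(3,1) = 3 such orderings, each equally likely, so P = 3 × 3/20 = 9/20.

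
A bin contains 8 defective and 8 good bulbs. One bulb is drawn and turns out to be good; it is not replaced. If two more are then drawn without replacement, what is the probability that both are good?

1/5

After the first draw, 7 of the remaining 15 bulbs are good.
P = 7/15 × 6/14 = 42/210 = 1/5.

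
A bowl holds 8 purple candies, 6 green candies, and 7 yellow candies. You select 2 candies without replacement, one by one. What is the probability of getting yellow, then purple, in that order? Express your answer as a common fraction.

Chain rule:
P = 7/21 × 8/20 = 56/420 = 2/15.

2/15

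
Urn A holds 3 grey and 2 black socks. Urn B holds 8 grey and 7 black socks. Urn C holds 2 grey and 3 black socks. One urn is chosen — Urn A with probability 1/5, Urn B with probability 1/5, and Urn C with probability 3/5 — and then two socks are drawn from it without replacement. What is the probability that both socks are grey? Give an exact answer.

13/75

From Urn A: P(both grey) = (3/5)(2/4) = 3/10.
From Urn B: P(both grey) = (8/15)(7/14) = 4/15.
From Urn C: P(both grey) = (2/5)(1/4) = 1/10.
Total probability = (1/5)(3/10) + (1/5)(4/15) + (3/5)(1/10) = 13/75.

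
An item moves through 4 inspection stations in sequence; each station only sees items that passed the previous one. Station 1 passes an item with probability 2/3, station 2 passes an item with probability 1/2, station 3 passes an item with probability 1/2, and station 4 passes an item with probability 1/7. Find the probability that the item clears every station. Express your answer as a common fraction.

1/42

The events are sequential, so multiply the conditional probabilities:
P = 2/3 × 1/2 × 1/2 × 1/7 = 2/84 = 1/42.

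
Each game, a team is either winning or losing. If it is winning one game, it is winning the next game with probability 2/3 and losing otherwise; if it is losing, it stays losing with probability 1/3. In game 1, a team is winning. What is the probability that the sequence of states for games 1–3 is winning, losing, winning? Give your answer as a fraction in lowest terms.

2/9

Game 1 is given. For each transition, use the conditional probability from the current state:
P(losing | winning) = 1/3; P(winning | losing) = 2/3.
P = 1/3 × 2/3 = 2/9.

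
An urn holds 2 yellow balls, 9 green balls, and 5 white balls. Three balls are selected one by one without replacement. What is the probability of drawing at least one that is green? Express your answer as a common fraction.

15/16

P(no green) = 7/16 × 6/15 × 5/14 = 210/3360 = 1/16.
P(at least one) = 1 − 1/16 = 15/16.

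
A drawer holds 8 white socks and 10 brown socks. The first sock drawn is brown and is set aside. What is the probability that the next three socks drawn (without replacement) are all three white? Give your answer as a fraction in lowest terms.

With the first sock removed, 8 white remain out of 17.
P = 8/17 × 7/16 × 6/15 = 336/4080 = 7/85.

7/85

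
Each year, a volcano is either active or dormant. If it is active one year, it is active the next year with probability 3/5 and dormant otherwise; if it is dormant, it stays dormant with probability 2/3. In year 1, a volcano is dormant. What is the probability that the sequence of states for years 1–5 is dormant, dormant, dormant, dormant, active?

8/81

Year 1 is given. For each transition, use the conditional probability from the current state:
P(dormant | dormant) = 2/3; P(dormant | dormant) = 2/3; P(dormant | dormant) = 2/3; P(active | dormant) = 1/3.
P = 2/3 × 2/3 × 2/3 × 1/3 = 8/81.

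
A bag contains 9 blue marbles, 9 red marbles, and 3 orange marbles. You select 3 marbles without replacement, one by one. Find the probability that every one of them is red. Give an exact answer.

P(every draw is red) = 9/21 × 8/20 × 7/19 = 504/7980 = 6/95.

6/95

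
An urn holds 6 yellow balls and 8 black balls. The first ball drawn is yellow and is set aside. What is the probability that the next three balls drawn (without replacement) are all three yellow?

5/143

With the first ball removed, 5 yellow remain out of 13.
P = 5/13 × 4/12 × 3/11 = 60/1716 = 5/143.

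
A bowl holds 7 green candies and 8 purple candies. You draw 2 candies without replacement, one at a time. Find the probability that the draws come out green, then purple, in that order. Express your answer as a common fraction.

4/15

Each draw changes the counts, so multiply the conditional probabilities along the sequence:
P = 7/15 × 8/14 = 56/210 = 4/15.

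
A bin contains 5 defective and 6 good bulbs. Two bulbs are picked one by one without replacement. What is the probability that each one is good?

3/11

P(all good) = 6/11 × 5/10 = 30/110 = 3/11.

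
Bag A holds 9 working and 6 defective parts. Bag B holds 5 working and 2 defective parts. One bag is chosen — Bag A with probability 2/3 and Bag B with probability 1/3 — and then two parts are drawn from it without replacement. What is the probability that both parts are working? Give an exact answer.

From Bag A: P(both working) = (9/15)(8/14) = 12/35.
From Bag B: P(both working) = (5/7)(4/6) = 10/21.
Total probability = (2/3)(12/35) + (1/3)(10/21) = 122/315.

122/315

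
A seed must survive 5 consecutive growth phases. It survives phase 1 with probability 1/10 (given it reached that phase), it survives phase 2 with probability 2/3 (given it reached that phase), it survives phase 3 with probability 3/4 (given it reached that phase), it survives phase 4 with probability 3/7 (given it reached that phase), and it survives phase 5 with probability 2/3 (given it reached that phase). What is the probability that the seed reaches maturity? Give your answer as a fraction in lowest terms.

1/70

Multiplying along the chain,
P = 1/10 × 2/3 × 3/4 × 3/7 × 2/3 = 36/2520 = 1/70.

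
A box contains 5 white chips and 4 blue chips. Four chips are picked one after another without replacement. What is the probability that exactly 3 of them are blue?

10/63

One ordering (blue drawn first) has probability 4/9 × 3/8 × 2/7 × 5/6 = 120/3024 = 5/126.
There are C(4,3) = 4 such orderings, each equally likely, so P = 4 × 5/126 = 10/63.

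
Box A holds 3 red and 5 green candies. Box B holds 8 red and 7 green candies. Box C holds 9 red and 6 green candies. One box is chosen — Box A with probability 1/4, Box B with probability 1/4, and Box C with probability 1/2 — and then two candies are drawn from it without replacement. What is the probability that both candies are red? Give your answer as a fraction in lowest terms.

From Box A: P(both red) = (3/8)(2/7) = 3/28.
From Box B: P(both red) = (8/15)(7/14) = 4/15.
From Box C: P(both red) = (9/15)(8/14) = 12/35.
Total probability = (1/4)(3/28) + (1/4)(4/15) + (1/2)(12/35) = 89/336.

89/336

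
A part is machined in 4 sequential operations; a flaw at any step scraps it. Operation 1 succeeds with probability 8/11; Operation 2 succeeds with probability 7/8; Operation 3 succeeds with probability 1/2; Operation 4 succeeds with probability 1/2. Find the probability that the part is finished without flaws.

Each stage is reached only if all earlier stages succeed, so
P = 8/11 × 7/8 × 1/2 × 1/2 = 56/352 = 7/44.

7/44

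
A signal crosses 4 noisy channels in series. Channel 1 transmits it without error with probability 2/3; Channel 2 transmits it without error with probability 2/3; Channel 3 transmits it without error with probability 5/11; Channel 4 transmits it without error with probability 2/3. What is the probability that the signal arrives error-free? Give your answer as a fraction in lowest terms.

40/297

Each stage is reached only if all earlier stages succeed, so
P = 2/3 × 2/3 × 5/11 × 2/3 = 40/297.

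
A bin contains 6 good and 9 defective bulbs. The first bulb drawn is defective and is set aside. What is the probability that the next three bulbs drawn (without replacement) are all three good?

5/91

After the first draw, 6 of the remaining 14 bulbs are good.
P = 6/14 × 5/13 × 4/12 = 120/2184 = 5/91.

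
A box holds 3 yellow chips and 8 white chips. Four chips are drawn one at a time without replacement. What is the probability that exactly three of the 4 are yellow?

4/165

One ordering (yellow drawn first) has probability 3/11 × 2/10 × 1/9 × 8/8 = 48/7920 = 1/165.
There are C(4,3) = 4 such orderings, each equally likely, so P = 4 × 1/165 = 4/165.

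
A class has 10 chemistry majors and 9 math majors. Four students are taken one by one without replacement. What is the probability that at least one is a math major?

611/646

P(no math majors) = 10/19 × 9/18 × 8/17 × 7/16 = 5040/93024 = 35/646.
P(at least one) = 1 − 35/646 = 611/646.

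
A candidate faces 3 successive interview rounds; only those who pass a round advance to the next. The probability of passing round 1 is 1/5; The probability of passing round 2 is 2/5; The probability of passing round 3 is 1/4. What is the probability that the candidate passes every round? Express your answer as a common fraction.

The events are sequential, so multiply the conditional probabilities:
P = 1/5 × 2/5 × 1/4 = 2/100 = 1/50.

1/50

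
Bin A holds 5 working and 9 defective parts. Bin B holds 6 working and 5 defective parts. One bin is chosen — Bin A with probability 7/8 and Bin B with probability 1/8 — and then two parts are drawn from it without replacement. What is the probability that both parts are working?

149/1144

From Bin A: P(both working) = (5/14)(4/13) = 10/91.
From Bin B: P(both working) = (6/11)(5/10) = 3/11.
Total probability = (7/8)(10/91) + (1/8)(3/11) = 149/1144.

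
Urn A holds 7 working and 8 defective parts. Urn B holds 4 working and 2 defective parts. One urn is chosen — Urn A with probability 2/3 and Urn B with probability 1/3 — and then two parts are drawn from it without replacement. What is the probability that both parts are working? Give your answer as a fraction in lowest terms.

4/15

From Urn A: P(both working) = (7/15)(6/14) = 1/5.
From Urn B: P(both working) = (4/6)(3/5) = 2/5.
Total probability = (2/3)(1/5) + (1/3)(2/5) = 4/15.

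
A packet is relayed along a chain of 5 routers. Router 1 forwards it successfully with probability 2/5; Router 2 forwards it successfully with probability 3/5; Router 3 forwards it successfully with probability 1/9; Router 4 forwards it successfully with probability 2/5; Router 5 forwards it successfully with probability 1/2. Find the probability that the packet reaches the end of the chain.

2/375

The events are sequential, so multiply the conditional probabilities:
P = 2/5 × 3/5 × 1/9 × 2/5 × 1/2 = 12/2250 = 2/375.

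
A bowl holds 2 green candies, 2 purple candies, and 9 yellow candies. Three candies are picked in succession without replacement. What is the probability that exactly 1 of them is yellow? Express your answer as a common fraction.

27/143

One ordering (yellow drawn first) has probability 9/13 × 4/12 × 3/11 = 108/1716 = 9/143.
There are C(3,1) = 3 such orderings, each equally likely, so P = 3 × 9/143 = 27/143.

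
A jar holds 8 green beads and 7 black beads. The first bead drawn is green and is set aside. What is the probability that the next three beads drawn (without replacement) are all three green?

5/52

With the first bead removed, 7 green remain out of 14.
P = 7/14 × 6/13 × 5/12 = 210/2184 = 5/52.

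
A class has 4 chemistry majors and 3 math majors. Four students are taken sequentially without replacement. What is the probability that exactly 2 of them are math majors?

18/35

One ordering (math majors drawn first) has probability 3/7 × 2/6 × 4/5 × 3/4 = 72/840 = 3/35.
There are C(4,2) = 6 such orderings, each equally likely, so P = 6 × 3/35 = 18/35.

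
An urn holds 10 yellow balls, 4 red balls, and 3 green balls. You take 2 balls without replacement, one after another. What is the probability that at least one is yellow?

P(no yellow) = 7/17 × 6/16 = 42/272 = 21/136.
P(at least one) = 1 − 21/136 = 115/136.

115/136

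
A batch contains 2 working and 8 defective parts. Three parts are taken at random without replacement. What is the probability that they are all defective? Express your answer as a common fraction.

7/15

P = 8/10 × 7/9 × 6/8 = 336/720 = 7/15.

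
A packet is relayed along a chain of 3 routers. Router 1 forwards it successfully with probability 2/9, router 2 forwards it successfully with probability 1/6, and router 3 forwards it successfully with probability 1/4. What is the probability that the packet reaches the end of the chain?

Multiplying along the chain,
P = 2/9 × 1/6 × 1/4 = 2/216 = 1/108.

1/108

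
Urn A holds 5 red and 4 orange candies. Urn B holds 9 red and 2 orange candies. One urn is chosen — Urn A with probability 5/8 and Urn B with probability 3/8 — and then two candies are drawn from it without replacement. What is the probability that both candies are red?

3319/7920

From Urn A: P(both red) = (5/9)(4/8) = 5/18.
From Urn B: P(both red) = (9/11)(8/10) = 36/55.
Total probability = (5/8)(5/18) + (3/8)(36/55) = 3319/7920.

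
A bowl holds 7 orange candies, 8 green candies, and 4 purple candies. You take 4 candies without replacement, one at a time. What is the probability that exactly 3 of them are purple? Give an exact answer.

5/323

One ordering (purple drawn first) has probability 4/19 × 3/18 × 2/17 × 15/16 = 360/93024 = 5/1292.
There are C(4,3) = 4 such orderings, each equally likely, so P = 4 × 5/1292 = 5/323.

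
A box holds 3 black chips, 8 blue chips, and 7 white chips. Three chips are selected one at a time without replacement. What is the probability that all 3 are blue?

7/102

P(all blue) = 8/18 × 7/17 × 6/16 = 336/4896 = 7/102.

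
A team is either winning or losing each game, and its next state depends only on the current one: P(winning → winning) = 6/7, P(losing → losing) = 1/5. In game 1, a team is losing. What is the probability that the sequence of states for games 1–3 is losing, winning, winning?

24/35

Game 1 is given. For each transition, use the conditional probability from the current state:
P(winning | losing) = 4/5; P(winning | winning) = 6/7.
P = 4/5 × 6/7 = 24/35.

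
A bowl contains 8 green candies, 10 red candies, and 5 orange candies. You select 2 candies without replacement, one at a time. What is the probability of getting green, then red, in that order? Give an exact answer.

Each draw changes the counts, so multiply the conditional probabilities along the sequence:
P = 8/23 × 10/22 = 80/506 = 40/253.

40/253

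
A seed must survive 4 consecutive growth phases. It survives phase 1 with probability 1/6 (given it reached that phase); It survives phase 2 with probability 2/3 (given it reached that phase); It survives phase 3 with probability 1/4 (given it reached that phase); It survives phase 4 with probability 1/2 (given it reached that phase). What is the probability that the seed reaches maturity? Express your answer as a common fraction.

1/72

Multiplying along the chain,
P = 1/6 × 2/3 × 1/4 × 1/2 = 2/144 = 1/72.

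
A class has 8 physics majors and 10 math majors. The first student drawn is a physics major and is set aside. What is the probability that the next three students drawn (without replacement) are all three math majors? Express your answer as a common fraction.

After the first draw, 10 of the remaining 17 students are math majors.
P = 10/17 × 9/16 × 8/15 = 720/4080 = 3/17.

3/17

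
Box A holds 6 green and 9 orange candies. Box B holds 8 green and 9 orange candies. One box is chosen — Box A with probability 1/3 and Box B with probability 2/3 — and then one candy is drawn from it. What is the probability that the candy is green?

38/85

From Box A: P(green) = 6/15.
From Box B: P(green) = 8/17.
Total probability = (1/3)(6/15) + (2/3)(8/17) = 38/85.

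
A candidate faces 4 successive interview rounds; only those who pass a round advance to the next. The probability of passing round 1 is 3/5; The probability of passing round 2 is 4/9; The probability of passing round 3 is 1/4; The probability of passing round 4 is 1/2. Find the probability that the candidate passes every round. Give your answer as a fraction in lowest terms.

Each stage is reached only if all earlier stages succeed, so
P = 3/5 × 4/9 × 1/4 × 1/2 = 12/360 = 1/30.

1/30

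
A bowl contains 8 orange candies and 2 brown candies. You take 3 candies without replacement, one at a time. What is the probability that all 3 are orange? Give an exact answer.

P(all orange) = 8/10 × 7/9 × 6/8 = 336/720 = 7/15.

7/15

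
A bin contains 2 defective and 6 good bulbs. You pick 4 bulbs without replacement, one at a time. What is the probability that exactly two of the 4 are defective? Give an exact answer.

One ordering (defective drawn first) has probability 2/8 × 1/7 × 6/6 × 5/5 = 60/1680 = 1/28.
There are C(4,2) = 6 such orderings, each equally likely, so P = 6 × 1/28 = 3/14.

3/14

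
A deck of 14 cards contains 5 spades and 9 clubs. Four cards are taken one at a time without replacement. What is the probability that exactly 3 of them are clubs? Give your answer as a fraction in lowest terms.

60/143

One ordering (clubs drawn first) has probability 9/14 × 8/13 × 7/12 × 5/11 = 2520/24024 = 15/143.
There are C(4,3) = 4 such orderings, each equally likely, so P = 4 × 15/143 = 60/143.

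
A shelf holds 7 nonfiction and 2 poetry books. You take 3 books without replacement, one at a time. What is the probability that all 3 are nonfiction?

P = 7/9 × 6/8 × 5/7 = 210/504 = 5/12.

5/12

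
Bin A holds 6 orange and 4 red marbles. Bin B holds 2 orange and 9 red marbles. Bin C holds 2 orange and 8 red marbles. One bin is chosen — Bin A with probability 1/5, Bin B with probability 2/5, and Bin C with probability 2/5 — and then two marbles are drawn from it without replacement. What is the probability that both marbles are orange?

41/495

From Bin A: P(both orange) = (6/10)(5/9) = 1/3.
From Bin B: P(both orange) = (2/11)(1/10) = 1/55.
From Bin C: P(both orange) = (2/10)(1/9) = 1/45.
Total probability = (1/5)(1/3) + (2/5)(1/55) + (2/5)(1/45) = 41/495.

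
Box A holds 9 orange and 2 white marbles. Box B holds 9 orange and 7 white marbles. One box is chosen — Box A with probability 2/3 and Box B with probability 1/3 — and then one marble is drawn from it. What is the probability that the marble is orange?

From Box A: P(orange) = 9/11.
From Box B: P(orange) = 9/16.
Total probability = (2/3)(9/11) + (1/3)(9/16) = 129/176.

129/176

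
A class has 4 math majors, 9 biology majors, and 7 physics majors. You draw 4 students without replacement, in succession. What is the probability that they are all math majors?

1/4845

P(every draw is a math major) = 4/20 × 3/19 × 2/18 × 1/17 = 24/116280 = 1/4845.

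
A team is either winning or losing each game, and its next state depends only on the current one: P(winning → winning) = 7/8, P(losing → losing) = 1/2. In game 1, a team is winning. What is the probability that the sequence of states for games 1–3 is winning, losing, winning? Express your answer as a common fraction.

1/16

Game 1 is given. For each transition, use the conditional probability from the current state:
P(losing | winning) = 1/8; P(winning | losing) = 1/2.
P = 1/8 × 1/2 = 1/16.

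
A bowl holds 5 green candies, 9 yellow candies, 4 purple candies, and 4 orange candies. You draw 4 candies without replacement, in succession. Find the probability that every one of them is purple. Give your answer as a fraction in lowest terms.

P(all purple) = 4/22 × 3/21 × 2/20 × 1/19 = 24/175560 = 1/7315.

1/7315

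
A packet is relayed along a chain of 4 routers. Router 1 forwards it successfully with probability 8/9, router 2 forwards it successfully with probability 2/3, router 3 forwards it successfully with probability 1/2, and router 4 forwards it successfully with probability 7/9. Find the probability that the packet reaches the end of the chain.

The events are sequential, so multiply the conditional probabilities:
P = 8/9 × 2/3 × 1/2 × 7/9 = 112/486 = 56/243.

56/243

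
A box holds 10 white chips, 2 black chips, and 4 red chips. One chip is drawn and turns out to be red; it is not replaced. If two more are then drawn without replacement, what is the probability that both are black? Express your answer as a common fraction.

After the first draw, 2 of the remaining 15 chips are black.
P = 2/15 × 1/14 = 2/210 = 1/105.

1/105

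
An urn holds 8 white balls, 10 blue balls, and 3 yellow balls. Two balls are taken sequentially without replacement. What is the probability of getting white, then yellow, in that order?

Multiply the probability of each draw given the previous ones:
P = 8/21 × 3/20 = 24/420 = 2/35.

2/35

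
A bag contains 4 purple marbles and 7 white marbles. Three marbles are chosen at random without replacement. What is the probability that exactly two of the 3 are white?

One ordering (white drawn first) has probability 7/11 × 6/10 × 4/9 = 168/990 = 28/165.
There are C(3,2) = 3 such orderings, each equally likely, so P = 3 × 28/165 = 28/55.

28/55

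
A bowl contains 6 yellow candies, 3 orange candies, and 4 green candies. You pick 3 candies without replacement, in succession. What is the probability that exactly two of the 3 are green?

One ordering (green drawn first) has probability 4/13 × 3/12 × 9/11 = 108/1716 = 9/143.
There are C(3,2) = 3 such orderings, each equally likely, so P = 3 × 9/143 = 27/143.

27/143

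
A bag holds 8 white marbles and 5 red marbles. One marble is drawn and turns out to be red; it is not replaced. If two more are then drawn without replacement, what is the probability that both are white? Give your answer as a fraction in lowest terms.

14/33

After the first draw, 8 of the remaining 12 marbles are white.
P = 8/12 × 7/11 = 56/132 = 14/33.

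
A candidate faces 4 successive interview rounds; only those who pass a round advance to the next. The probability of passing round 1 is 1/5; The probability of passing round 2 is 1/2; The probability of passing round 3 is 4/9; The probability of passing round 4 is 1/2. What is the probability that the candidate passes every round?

Multiplying along the chain,
P = 1/5 × 1/2 × 4/9 × 1/2 = 4/180 = 1/45.

1/45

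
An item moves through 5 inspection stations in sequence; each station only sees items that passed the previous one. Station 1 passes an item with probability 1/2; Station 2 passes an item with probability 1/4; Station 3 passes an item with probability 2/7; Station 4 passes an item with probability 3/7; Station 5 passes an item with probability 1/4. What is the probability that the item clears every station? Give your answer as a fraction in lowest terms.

3/784

The events are sequential, so multiply the conditional probabilities:
P = 1/2 × 1/4 × 2/7 × 3/7 × 1/4 = 6/1568 = 3/784.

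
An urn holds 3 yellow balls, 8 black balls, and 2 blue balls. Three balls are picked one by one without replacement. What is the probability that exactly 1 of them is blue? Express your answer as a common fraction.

One ordering (blue drawn first) has probability 2/13 × 11/12 × 10/11 = 220/1716 = 5/39.
There are C(3,1) = 3 such orderings, each equally likely, so P = 3 × 5/39 = 5/13.

5/13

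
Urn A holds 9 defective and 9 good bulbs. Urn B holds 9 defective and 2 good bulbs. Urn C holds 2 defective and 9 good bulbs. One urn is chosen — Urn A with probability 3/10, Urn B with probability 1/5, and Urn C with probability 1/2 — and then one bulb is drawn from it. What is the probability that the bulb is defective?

From Urn A: P(defective) = 9/18.
From Urn B: P(defective) = 9/11.
From Urn C: P(defective) = 2/11.
Total probability = (3/10)(9/18) + (1/5)(9/11) + (1/2)(2/11) = 89/220.

89/220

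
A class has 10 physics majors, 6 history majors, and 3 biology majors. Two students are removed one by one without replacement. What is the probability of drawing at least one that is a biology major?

17/57

P(no biology majors) = 16/19 × 15/18 = 240/342 = 40/57.
P(at least one) = 1 − 40/57 = 17/57.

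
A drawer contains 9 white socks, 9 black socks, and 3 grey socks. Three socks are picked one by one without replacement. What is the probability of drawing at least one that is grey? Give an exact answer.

257/665

P(no grey) = 18/21 × 17/20 × 16/19 = 4896/7980 = 408/665.
P(at least one) = 1 − 408/665 = 257/665.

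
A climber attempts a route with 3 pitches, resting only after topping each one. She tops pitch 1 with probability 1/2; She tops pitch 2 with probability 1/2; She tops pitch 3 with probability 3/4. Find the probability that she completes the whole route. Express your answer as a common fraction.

3/16

Multiplying along the chain,
P = 1/2 × 1/2 × 3/4 = 3/16.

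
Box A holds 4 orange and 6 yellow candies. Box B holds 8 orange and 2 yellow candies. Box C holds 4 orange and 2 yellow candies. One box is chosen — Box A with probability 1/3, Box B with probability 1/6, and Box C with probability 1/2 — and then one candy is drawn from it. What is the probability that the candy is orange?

3/5

From Box A: P(orange) = 4/10.
From Box B: P(orange) = 8/10.
From Box C: P(orange) = 4/6.
Total probability = (1/3)(4/10) + (1/6)(8/10) + (1/2)(4/6) = 3/5.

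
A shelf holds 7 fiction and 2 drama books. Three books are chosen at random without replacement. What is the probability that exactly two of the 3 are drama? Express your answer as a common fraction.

One ordering (drama drawn first) has probability 2/9 × 1/8 × 7/7 = 14/504 = 1/36.
There are C(3,2) = 3 such orderings, each equally likely, so P = 3 × 1/36 = 1/12.

1/12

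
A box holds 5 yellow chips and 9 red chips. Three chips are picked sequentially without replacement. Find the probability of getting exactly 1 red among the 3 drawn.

One ordering (red drawn first) has probability 9/14 × 5/13 × 4/12 = 180/2184 = 15/182.
There are C(3,1) = 3 such orderings, each equally likely, so P = 3 × 15/182 = 45/182.

45/182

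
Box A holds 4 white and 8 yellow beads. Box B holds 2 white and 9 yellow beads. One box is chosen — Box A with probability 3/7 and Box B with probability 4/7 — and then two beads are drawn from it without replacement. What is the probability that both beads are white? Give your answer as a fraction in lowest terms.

From Box A: P(both white) = (4/12)(3/11) = 1/11.
From Box B: P(both white) = (2/11)(1/10) = 1/55.
Total probability = (3/7)(1/11) + (4/7)(1/55) = 19/385.

19/385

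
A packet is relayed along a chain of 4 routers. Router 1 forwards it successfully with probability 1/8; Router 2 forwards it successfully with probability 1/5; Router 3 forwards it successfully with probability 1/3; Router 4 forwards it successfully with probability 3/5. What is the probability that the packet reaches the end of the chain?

Each stage is reached only if all earlier stages succeed, so
P = 1/8 × 1/5 × 1/3 × 3/5 = 3/600 = 1/200.

1/200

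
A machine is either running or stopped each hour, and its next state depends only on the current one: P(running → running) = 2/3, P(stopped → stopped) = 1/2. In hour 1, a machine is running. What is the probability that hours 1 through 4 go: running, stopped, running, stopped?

Hour 1 is given. For each transition, use the conditional probability from the current state:
P(stopped | running) = 1/3; P(running | stopped) = 1/2; P(stopped | running) = 1/3.
P = 1/3 × 1/2 × 1/3 = 1/18.

1/18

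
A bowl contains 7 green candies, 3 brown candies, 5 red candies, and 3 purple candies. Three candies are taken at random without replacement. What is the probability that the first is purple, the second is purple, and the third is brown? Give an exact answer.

1/272

Each draw changes the counts, so multiply the conditional probabilities along the sequence:
P = 3/18 × 2/17 × 3/16 = 18/4896 = 1/272.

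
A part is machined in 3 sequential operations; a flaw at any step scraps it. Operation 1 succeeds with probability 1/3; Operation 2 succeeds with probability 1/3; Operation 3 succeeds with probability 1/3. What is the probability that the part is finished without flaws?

Multiplying along the chain,
P = 1/3 × 1/3 × 1/3 = 1/27.

1/27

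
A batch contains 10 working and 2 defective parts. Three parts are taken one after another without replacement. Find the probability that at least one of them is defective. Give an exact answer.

5/11

P(no defective) = 10/12 × 9/11 × 8/10 = 720/1320 = 6/11.
P(at least one) = 1 − 6/11 = 5/11.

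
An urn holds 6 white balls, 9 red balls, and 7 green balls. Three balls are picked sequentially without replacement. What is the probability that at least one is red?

57/70

P(no red) = 13/22 × 12/21 × 11/20 = 1716/9240 = 13/70.
P(at least one) = 1 − 13/70 = 57/70.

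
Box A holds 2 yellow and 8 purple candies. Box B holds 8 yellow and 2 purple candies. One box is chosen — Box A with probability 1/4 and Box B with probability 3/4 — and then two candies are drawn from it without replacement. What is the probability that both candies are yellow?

From Box A: P(both yellow) = (2/10)(1/9) = 1/45.
From Box B: P(both yellow) = (8/10)(7/9) = 28/45.
Total probability = (1/4)(1/45) + (3/4)(28/45) = 17/36.

17/36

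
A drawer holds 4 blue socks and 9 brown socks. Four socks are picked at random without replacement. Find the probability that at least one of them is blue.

589/715

P(no blue) = 9/13 × 8/12 × 7/11 × 6/10 = 3024/17160 = 126/715.
P(at least one) = 1 − 126/715 = 589/715.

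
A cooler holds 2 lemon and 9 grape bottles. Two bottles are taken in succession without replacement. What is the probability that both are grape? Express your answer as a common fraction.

36/55

P(every draw is grape) = 9/11 × 8/10 = 72/110 = 36/55.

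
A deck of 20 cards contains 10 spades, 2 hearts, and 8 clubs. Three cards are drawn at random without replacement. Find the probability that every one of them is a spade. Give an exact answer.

P(all spades) = 10/20 × 9/19 × 8/18 = 720/6840 = 2/19.

2/19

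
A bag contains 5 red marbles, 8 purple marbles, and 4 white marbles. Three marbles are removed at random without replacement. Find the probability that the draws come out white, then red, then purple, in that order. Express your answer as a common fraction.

2/51

Chain rule:
P = 4/17 × 5/16 × 8/15 = 160/4080 = 2/51.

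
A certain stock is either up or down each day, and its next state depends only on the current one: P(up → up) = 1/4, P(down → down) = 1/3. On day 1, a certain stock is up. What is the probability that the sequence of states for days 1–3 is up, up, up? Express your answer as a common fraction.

Day 1 is given. For each transition, use the conditional probability from the current state:
P(up | up) = 1/4; P(up | up) = 1/4.
P = 1/4 × 1/4 = 1/16.

1/16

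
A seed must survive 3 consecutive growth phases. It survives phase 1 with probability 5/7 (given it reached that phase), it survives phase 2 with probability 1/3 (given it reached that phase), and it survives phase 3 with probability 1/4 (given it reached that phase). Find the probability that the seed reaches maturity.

5/84

Each stage is reached only if all earlier stages succeed, so
P = 5/7 × 1/3 × 1/4 = 5/84.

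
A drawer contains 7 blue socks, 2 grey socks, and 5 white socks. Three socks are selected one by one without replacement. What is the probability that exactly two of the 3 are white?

One ordering (white drawn first) has probability 5/14 × 4/13 × 9/12 = 180/2184 = 15/182.
There are C(3,2) = 3 such orderings, each equally likely, so P = 3 × 15/182 = 45/182.

45/182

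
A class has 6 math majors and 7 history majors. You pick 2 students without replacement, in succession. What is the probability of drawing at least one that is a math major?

P(no math majors) = 7/13 × 6/12 = 42/156 = 7/26.
P(at least one) = 1 − 7/26 = 19/26.

19/26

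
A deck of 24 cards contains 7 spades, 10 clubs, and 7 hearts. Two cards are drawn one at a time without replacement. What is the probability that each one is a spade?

P(all spades) = 7/24 × 6/23 = 42/552 = 7/92.

7/92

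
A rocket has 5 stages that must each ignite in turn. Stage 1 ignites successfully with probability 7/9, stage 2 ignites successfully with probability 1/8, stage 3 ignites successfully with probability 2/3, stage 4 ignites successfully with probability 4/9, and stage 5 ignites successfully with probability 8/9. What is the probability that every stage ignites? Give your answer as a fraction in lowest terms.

56/2187

Multiplying along the chain,
P = 7/9 × 1/8 × 2/3 × 4/9 × 8/9 = 448/17496 = 56/2187.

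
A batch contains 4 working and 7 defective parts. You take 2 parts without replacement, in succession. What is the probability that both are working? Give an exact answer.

P(all working) = 4/11 × 3/10 = 12/110 = 6/55.

6/55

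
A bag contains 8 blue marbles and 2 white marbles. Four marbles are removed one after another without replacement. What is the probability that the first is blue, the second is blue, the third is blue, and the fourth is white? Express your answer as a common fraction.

Chain rule:
P = 8/10 × 7/9 × 6/8 × 2/7 = 672/5040 = 2/15.

2/15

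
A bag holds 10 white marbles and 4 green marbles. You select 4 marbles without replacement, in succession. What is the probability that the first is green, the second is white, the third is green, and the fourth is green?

Each draw changes the counts, so multiply the conditional probabilities along the sequence:
P = 4/14 × 10/13 × 3/12 × 2/11 = 240/24024 = 10/1001.

10/1001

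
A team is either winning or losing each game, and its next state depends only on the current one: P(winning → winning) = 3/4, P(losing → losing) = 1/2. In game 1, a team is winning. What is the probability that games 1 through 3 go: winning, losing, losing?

Game 1 is given. For each transition, use the conditional probability from the current state:
P(losing | winning) = 1/4; P(losing | losing) = 1/2.
P = 1/4 × 1/2 = 1/8.

1/8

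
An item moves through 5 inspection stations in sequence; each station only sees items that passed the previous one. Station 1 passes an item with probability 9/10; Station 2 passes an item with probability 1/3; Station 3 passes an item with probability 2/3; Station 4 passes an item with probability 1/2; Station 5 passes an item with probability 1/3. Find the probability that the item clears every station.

1/30

Each stage is reached only if all earlier stages succeed, so
P = 9/10 × 1/3 × 2/3 × 1/2 × 1/3 = 18/540 = 1/30.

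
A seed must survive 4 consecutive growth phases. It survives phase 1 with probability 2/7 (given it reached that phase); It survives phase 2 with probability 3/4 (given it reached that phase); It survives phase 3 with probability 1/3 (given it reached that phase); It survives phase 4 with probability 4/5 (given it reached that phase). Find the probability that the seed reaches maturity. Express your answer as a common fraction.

The events are sequential, so multiply the conditional probabilities:
P = 2/7 × 3/4 × 1/3 × 4/5 = 24/420 = 2/35.

2/35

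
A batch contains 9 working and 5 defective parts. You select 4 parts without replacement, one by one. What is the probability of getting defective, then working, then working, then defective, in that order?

Multiply the probability of each draw given the previous ones:
P = 5/14 × 9/13 × 8/12 × 4/11 = 1440/24024 = 60/1001.

60/1001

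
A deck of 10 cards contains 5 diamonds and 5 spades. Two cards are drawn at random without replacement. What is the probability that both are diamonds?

P(every draw is a diamond) = 5/10 × 4/9 = 20/90 = 2/9.

2/9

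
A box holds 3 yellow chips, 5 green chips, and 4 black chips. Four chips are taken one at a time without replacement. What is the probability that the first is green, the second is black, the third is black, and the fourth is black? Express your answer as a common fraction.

1/99

Each draw changes the counts, so multiply the conditional probabilities along the sequence:
P = 5/12 × 4/11 × 3/10 × 2/9 = 120/11880 = 1/99.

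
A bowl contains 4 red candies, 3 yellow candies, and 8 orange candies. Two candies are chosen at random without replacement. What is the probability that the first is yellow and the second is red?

2/35

Chain rule:
P = 3/15 × 4/14 = 12/210 = 2/35.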